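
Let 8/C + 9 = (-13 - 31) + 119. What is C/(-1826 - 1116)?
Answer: -2/48543 ≈ -4.1201e-5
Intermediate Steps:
C = 4/33 (C = 8/(-9 + ((-13 - 31) + 119)) = 8/(-9 + (-44 + 119)) = 8/(-9 + 75) = 8/66 = 8*(1/66) = 4/33 ≈ 0.12121)
C/(-1826 - 1116) = 4/(33*(-1826 - 1116)) = (4/33)/(-2942) = (4/33)*(-1/2942) = -2/48543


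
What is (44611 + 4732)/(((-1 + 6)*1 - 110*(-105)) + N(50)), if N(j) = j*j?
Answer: 49343/14055 ≈ 3.5107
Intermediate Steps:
N(j) = j²
(44611 + 4732)/(((-1 + 6)*1 - 110*(-105)) + N(50)) = (44611 + 4732)/(((-1 + 6)*1 - 110*(-105)) + 50²) = 49343/((5*1 + 11550) + 2500) = 49343/((5 + 11550) + 2500) = 49343/(11555 + 2500) = 49343/14055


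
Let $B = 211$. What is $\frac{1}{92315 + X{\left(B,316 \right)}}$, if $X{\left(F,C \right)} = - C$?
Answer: $\frac{1}{91999} \approx 1.087 \cdot 10^{-5}$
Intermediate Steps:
$\frac{1}{92315 + X{\left(B,316 \right)}} = \frac{1}{92315 - 316} = \frac{1}{91999}$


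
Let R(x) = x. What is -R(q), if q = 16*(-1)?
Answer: 16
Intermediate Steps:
q = -16
-R(q) = -1*(-16) = 16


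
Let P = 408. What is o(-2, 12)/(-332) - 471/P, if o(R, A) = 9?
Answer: -13337/11288 ≈ -1.1815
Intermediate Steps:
o(-2, 12)/(-332) - 471/P = 9/(-332) - 471/408 = 9*(-1/332) - 471*1/408 = -9/332 - 157/136 = -13337/11288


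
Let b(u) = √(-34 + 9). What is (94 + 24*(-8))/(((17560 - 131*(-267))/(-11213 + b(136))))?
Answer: 1098874/52537 - 490*I/52537 ≈ 20.916 - 0.0093268*I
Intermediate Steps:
b(u) = 5*I (b(u) = √(-25) = 5*I)
(94 + 24*(-8))/(((17560 - 131*(-267))/(-11213 + b(136)))) = (94 + 24*(-8))/(((17560 - 131*(-267))/(-11213 + 5*I))) = (94 - 192)/(((17560 + 34977)*((-11213 - 5*I)/125731394))) = -(-1098874/52537 + 490*I/52537) = -98*(-11213/52537 + 5*I/52537) = 1098874/52537 - 490*I/52537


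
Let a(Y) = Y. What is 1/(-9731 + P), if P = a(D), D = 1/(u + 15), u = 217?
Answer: -232/2257591 ≈ -0.00010276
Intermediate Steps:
D = 1/232 (D = 1/(217 + 15) = 1/232 ≈ 0.0043103)
P = 1/232 ≈ 0.0043103
1/(-9731 + P) = 1/(-9731 + 1/232) = 1/(-2257591/232) = -232/2257591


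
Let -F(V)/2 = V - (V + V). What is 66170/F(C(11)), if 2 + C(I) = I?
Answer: 33085/9 ≈ 3676.1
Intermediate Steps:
C(I) = -2 + I
F(V) = 2*V (F(V) = -2*(V - (V + V)) = -2*(V - 2*V) = -(-2)*V = 2*V)
66170/F(C(11)) = 66170/((2*(-2 + 11))) = 66170/((2*9)) = 66170/18 = 66170*(1/18) = 33085/9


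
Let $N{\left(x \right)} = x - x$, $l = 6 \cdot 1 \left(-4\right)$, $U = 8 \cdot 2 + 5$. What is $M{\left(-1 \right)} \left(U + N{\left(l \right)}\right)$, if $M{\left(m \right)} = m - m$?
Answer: $0$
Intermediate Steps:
$U = 21$ ($U = 16 + 5 = 21$)
$M{\left(m \right)} = 0$
$l = -24$ ($l = 6 \left(-4\right) = -24$)
$N{\left(x \right)} = 0$
$M{\left(-1 \right)} \left(U + N{\left(l \right)}\right) = 0 \left(21 + 0\right) = 0 \cdot 21 = 0$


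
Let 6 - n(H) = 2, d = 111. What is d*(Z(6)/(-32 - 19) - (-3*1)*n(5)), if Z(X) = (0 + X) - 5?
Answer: 22607/17 ≈ 1329.8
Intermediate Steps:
Z(X) = -5 + X (Z(X) = X - 5 = -5 + X)
n(H) = 4 (n(H) = 6 - 1*2 = 6 - 2 = 4)
d*(Z(6)/(-32 - 19) - (-3*1)*n(5)) = 111*((-5 + 6)/(-32 - 19) - (-3*1)*4) = 111*(1/(-51) - (-3)*4) = 111*(1*(-1/51) - 1*(-12)) = 111*(-1/51 + 12) = 111*(611/51) = 22607/17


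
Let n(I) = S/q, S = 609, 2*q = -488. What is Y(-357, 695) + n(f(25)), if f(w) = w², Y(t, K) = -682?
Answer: -167017/244 ≈ -684.50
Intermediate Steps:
q = -244 (q = (½)*(-488) = -244)
n(I) = -609/244 (n(I) = 609/(-244) = 609*(-1/244) = -609/244)
Y(-357, 695) + n(f(25)) = -682 - 609/244 = -167017/244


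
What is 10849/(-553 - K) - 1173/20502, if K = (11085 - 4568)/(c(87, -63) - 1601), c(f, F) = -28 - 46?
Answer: -610527382/30811893 ≈ -19.815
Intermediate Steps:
c(f, F) = -74
K = -6517/1675 (K = (11085 - 4568)/(-74 - 1601) = 6517/(-1675) = 6517*(-1/1675) = -6517/1675 ≈ -3.8907)
10849/(-553 - K) - 1173/20502 = 10849/(-553 - 1*(-6517/1675)) - 1173/20502 = 10849/(-553 + 6517/1675) - 1173*1/20502 = 10849/(-919758/1675) - 23/402 = 10849*(-1675/919758) - 23/402 = -18172075/919758 - 23/402 = -610527382/30811893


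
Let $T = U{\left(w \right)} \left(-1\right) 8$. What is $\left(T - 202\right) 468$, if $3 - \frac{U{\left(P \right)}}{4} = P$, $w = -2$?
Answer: $-169416$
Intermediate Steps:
$U{\left(P \right)} = 12 - 4 P$
$T = -160$ ($T = \left(12 - -8\right) \left(-1\right) 8 = \left(12 + 8\right) \left(-1\right) 8 = 20 \left(-1\right) 8 = \left(-20\right) 8 = -160$)
$\left(T - 202\right) 468 = \left(-160 - 202\right) 468 = \left(-362\right) 468 = -169416$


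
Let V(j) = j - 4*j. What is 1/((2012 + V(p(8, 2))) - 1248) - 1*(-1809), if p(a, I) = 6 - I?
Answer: 1360369/752 ≈ 1809.0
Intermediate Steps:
V(j) = -3*j
1/((2012 + V(p(8, 2))) - 1248) - 1*(-1809) = 1/((2012 - 3*(6 - 1*2)) - 1248) - 1*(-1809) = 1/((2012 - 3*(6 - 2)) - 1248) + 1809 = 1/((2012 - 3*4) - 1248) + 1809 = 1/((2012 - 12) - 1248) + 1809 = 1/(2000 - 1248) + 1809 = 1/752 + 1809 = 1360369/752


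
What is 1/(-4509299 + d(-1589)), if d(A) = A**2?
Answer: -1/1984378 ≈ -5.0394e-7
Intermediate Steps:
1/(-4509299 + d(-1589)) = 1/(-4509299 + (-1589)**2) = 1/(-4509299 + 2524921) = 1/(-1984378) = -1/1984378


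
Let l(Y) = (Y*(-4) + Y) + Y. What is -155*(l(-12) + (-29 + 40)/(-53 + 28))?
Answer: -18259/5 ≈ -3651.8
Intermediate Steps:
l(Y) = -2*Y (l(Y) = (-4*Y + Y) + Y = -3*Y + Y = -2*Y)
-155*(l(-12) + (-29 + 40)/(-53 + 28)) = -155*(-2*(-12) + (-29 + 40)/(-53 + 28)) = -155*(24 + 11/(-25)) = -155*(24 + 11*(-1/25)) = -155*(24 - 11/25) = -155*589/25 = -18259/5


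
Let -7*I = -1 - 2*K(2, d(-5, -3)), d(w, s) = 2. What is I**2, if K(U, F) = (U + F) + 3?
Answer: 225/49 ≈ 4.5918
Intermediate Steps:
K(U, F) = 3 + F + U (K(U, F) = (F + U) + 3 = 3 + F + U)
I = 15/7 (I = -(-1 - 2*(3 + 2 + 2))/7 = -(-1 - 2*7)/7 = -(-1 - 14)/7 = -1/7*(-15) = 15/7 ≈ 2.1429)
I**2 = (15/7)**2 = 225/49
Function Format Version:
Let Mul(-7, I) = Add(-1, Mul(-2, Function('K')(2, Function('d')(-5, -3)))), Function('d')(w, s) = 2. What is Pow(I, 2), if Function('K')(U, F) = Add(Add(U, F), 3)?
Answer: Rational(225, 49) ≈ 4.5918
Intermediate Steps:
Function('K')(U, F) = Add(3, F, U) (Function('K')(U, F) = Add(Add(F, U), 3) = Add(3, F, U))
I = Rational(15, 7) (I = Mul(Rational(-1, 7), Add(-1, Mul(-2, Add(3, 2, 2)))) = Mul(Rational(-1, 7), Add(-1, Mul(-2, 7))) = Mul(Rational(-1, 7), Add(-1, -14)) = Mul(Rational(-1, 7), -15) = Rational(15, 7) ≈ 2.1429)
Pow(I, 2) = Pow(Rational(15, 7), 2) = Rational(225, 49)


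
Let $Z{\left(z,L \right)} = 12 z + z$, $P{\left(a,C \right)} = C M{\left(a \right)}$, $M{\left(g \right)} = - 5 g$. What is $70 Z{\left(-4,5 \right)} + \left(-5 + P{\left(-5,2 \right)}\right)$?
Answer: $-3595$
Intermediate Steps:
$P{\left(a,C \right)} = - 5 C a$ ($P{\left(a,C \right)} = C \left(- 5 a\right) = - 5 C a$)
$Z{\left(z,L \right)} = 13 z$
$70 Z{\left(-4,5 \right)} + \left(-5 + P{\left(-5,2 \right)}\right) = 70 \cdot 13 \left(-4\right) - \left(5 + 10 \left(-5\right)\right) = 70 \left(-52\right) + \left(-5 + 50\right) = -3640 + 45 = -3595$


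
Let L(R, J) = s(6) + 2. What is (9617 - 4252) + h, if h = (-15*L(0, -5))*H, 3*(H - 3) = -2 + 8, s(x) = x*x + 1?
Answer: 2440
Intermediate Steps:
s(x) = 1 + x² (s(x) = x² + 1 = 1 + x²)
L(R, J) = 39 (L(R, J) = (1 + 6²) + 2 = (1 + 36) + 2 = 37 + 2 = 39)
H = 5 (H = 3 + (-2 + 8)/3 = 3 + (⅓)*6 = 3 + 2 = 5)
h = -2925 (h = -15*39*5 = -585*5 = -2925)
(9617 - 4252) + h = (9617 - 4252) - 2925 = 5365 - 2925 = 2440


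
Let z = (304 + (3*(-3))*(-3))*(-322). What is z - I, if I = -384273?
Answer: 277691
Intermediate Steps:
z = -106582 (z = (304 - 9*(-3))*(-322) = (304 + 27)*(-322) = 331*(-322) = -106582)
z - I = -106582 - 1*(-384273) = -106582 + 384273 = 277691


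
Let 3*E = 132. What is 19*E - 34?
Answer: 802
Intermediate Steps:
E = 44 (E = (⅓)*132 = 44)
19*E - 34 = 19*44 - 34 = 836 - 34 = 802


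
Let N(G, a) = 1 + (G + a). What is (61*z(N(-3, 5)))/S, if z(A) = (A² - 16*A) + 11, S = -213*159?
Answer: 1708/33867 ≈ 0.050433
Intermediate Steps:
S = -33867
N(G, a) = 1 + G + a
z(A) = 11 + A² - 16*A
(61*z(N(-3, 5)))/S = (61*(11 + (1 - 3 + 5)² - 16*(1 - 3 + 5)))/(-33867) = (61*(11 + 3² - 16*3))*(-1/33867) = (61*(11 + 9 - 48))*(-1/33867) = (61*(-28))*(-1/33867) = -1708*(-1/33867) = 1708/33867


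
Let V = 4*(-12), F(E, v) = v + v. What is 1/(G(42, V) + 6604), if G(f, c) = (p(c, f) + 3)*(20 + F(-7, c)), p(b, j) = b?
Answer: 1/10024 ≈ 9.9761e-5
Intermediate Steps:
F(E, v) = 2*v
V = -48
G(f, c) = (3 + c)*(20 + 2*c) (G(f, c) = (c + 3)*(20 + 2*c) = (3 + c)*(20 + 2*c))
1/(G(42, V) + 6604) = 1/((60 + 2*(-48)² + 26*(-48)) + 6604) = 1/((60 + 2*2304 - 1248) + 6604) = 1/((60 + 4608 - 1248) + 6604) = 1/(3420 + 6604) = 1/10024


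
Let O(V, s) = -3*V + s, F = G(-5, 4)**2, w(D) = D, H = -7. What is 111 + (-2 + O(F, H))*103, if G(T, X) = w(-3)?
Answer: -3597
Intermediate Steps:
G(T, X) = -3
F = 9 (F = (-3)**2 = 9)
O(V, s) = s - 3*V
111 + (-2 + O(F, H))*103 = 111 + (-2 + (-7 - 3*9))*103 = 111 + (-2 + (-7 - 27))*103 = 111 + (-2 - 34)*103 = 111 - 36*103 = 111 - 3708 = -3597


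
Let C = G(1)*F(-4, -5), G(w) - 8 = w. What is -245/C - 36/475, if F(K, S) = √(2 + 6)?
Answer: -36/475 - 245*√2/36 ≈ -9.7003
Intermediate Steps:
F(K, S) = 2*√2 (F(K, S) = √8 = 2*√2)
G(w) = 8 + w
C = 18*√2 (C = (8 + 1)*(2*√2) = 9*(2*√2) = 18*√2 ≈ 25.456)
-245/C - 36/475 = -245*√2/36 - 36/475 = -36/475 - 245*√2/36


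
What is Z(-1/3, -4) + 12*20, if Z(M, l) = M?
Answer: 719/3 ≈ 239.67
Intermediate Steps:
Z(-1/3, -4) + 12*20 = -1/3 + 12*20 = -1*⅓ + 240 = -⅓ + 240 = 719/3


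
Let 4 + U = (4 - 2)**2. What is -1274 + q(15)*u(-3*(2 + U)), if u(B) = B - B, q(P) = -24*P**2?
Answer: -1274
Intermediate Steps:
U = 0 (U = -4 + (4 - 2)**2 = -4 + 2**2 = -4 + 4 = 0)
u(B) = 0
-1274 + q(15)*u(-3*(2 + U)) = -1274 - 24*15**2*0 = -1274 - 24*225*0 = -1274 - 5400*0 = -1274 + 0 = -1274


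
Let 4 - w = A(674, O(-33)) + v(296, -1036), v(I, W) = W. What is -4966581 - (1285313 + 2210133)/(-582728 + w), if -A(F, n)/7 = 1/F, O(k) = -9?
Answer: -1947183992626001/392057705 ≈ -4.9666e+6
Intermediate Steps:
A(F, n) = -7/F
w = 700967/674 (w = 4 - (-7/674 - 1036) = 4 - 1*(-698271/674) = 4 + 698271/674 = 700967/674 ≈ 1040.0)
-4966581 - (1285313 + 2210133)/(-582728 + w) = -4966581 - (1285313 + 2210133)/(-582728 + 700967/674) = -4966581 - 3495446/(-392057705/674) = -4966581 - 3495446*(-674)/392057705 = -4966581 - 1*(-2355930604/392057705) = -4966581 + 2355930604/392057705 = -1947183992626001/392057705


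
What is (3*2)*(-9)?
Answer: -54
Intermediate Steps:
(3*2)*(-9) = 6*(-9) = -54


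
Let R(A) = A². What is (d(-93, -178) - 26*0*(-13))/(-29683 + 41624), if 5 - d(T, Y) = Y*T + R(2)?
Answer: -16553/11941 ≈ -1.3862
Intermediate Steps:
d(T, Y) = 1 - T*Y (d(T, Y) = 5 - (Y*T + 2²) = 5 - (T*Y + 4) = 5 - (4 + T*Y) = 5 + (-4 - T*Y) = 1 - T*Y)
(d(-93, -178) - 26*0*(-13))/(-29683 + 41624) = ((1 - 1*(-93)*(-178)) - 26*0*(-13))/(-29683 + 41624) = ((1 - 16554) + 0*(-13))/11941 = (-16553 + 0)*(1/11941) = -16553*1/11941 = -16553/11941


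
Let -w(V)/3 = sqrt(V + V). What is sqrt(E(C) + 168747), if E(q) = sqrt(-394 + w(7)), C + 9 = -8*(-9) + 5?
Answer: sqrt(168747 + I*sqrt(394 + 3*sqrt(14))) ≈ 410.79 + 0.025*I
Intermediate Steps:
w(V) = -3*sqrt(2)*sqrt(V) (w(V) = -3*sqrt(V + V) = -3*sqrt(2)*sqrt(V))
C = 68 (C = -9 + (-8*(-9) + 5) = -9 + (72 + 5) = -9 + 77 = 68)
E(q) = sqrt(-394 - 3*sqrt(14)) (E(q) = sqrt(-394 - 3*sqrt(2)*sqrt(7)) = sqrt(-394 - 3*sqrt(14)))
sqrt(E(C) + 168747) = sqrt(sqrt(-394 - 3*sqrt(14)) + 168747) = sqrt(168747 + sqrt(-394 - 3*sqrt(14)))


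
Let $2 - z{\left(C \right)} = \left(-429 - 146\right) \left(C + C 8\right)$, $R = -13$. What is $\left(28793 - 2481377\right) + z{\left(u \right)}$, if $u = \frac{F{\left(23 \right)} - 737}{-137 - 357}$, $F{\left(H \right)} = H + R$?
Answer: $- \frac{1207813283}{494} \approx -2.445 \cdot 10^{6}$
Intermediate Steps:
$F{\left(H \right)} = -13 + H$ ($F{\left(H \right)} = H - 13 = -13 + H$)
$u = \frac{727}{494}$ ($u = \frac{\left(-13 + 23\right) - 737}{-137 - 357} = \frac{10 - 737}{-494} = \left(-727\right) \left(- \frac{1}{494}\right) = \frac{727}{494} \approx 1.4717$)
$z{\left(C \right)} = 2 + 5175 C$ ($z{\left(C \right)} = 2 - \left(-429 - 146\right) \left(C + C 8\right) = 2 - - 575 \left(C + 8 C\right) = 2 - - 575 \cdot 9 C = 2 - - 5175 C = 2 + 5175 C$)
$\left(28793 - 2481377\right) + z{\left(u \right)} = \left(28793 - 2481377\right) + \left(2 + 5175 \cdot \frac{727}{494}\right) = -2452584 + \left(2 + \frac{3762225}{494}\right) = -2452584 + \frac{3763213}{494} = - \frac{1207813283}{494}$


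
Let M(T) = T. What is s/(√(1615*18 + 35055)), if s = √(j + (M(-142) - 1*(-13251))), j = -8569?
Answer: 2*√12939/855 ≈ 0.26608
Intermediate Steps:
s = 2*√1135 (s = √(-8569 + (-142 - 1*(-13251))) = √(-8569 + (-142 + 13251)) = √(-8569 + 13109) = √4540 = 2*√1135 ≈ 67.380)
s/(√(1615*18 + 35055)) = (2*√1135)/(√(1615*18 + 35055)) = (2*√1135)/(√(29070 + 35055)) = (2*√1135)/(√64125) = (2*√1135)/((15*√285)) = (2*√1135)*(√285/4275) = 2*√12939/855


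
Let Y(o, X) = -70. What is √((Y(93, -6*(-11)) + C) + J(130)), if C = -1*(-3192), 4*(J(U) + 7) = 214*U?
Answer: √10070 ≈ 100.35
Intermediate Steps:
J(U) = -7 + 107*U/2 (J(U) = -7 + (214*U)/4 = -7 + 107*U/2)
C = 3192
√((Y(93, -6*(-11)) + C) + J(130)) = √((-70 + 3192) + (-7 + (107/2)*130)) = √(3122 + (-7 + 6955)) = √(3122 + 6948) = √10070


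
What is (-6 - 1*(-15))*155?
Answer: 1395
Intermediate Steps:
(-6 - 1*(-15))*155 = (-6 + 15)*155 = 9*155 = 1395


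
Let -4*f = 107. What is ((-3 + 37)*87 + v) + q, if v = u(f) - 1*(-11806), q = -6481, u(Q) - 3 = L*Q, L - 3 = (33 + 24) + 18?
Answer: 12399/2 ≈ 6199.5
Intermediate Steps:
f = -107/4 (f = -1/4*107 = -107/4 ≈ -26.750)
L = 78 (L = 3 + ((33 + 24) + 18) = 3 + (57 + 18) = 3 + 75 = 78)
u(Q) = 3 + 78*Q
v = 19445/2 (v = (3 + 78*(-107/4)) - 1*(-11806) = (3 - 4173/2) + 11806 = -4167/2 + 11806 = 19445/2 ≈ 9722.5)
((-3 + 37)*87 + v) + q = ((-3 + 37)*87 + 19445/2) - 6481 = (34*87 + 19445/2) - 6481 = (2958 + 19445/2) - 6481 = 25361/2 - 6481 = 12399/2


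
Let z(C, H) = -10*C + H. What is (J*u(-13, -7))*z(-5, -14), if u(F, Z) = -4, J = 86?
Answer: -12384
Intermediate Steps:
z(C, H) = H - 10*C
(J*u(-13, -7))*z(-5, -14) = (86*(-4))*(-14 - 10*(-5)) = -344*(-14 + 50) = -344*36 = -12384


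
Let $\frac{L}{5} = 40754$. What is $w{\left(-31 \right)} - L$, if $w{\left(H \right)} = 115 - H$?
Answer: $-203624$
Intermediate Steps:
$L = 203770$ ($L = 5 \cdot 40754 = 203770$)
$w{\left(-31 \right)} - L = \left(115 - -31\right) - 203770 = \left(115 + 31\right) - 203770 = 146 - 203770 = -203624$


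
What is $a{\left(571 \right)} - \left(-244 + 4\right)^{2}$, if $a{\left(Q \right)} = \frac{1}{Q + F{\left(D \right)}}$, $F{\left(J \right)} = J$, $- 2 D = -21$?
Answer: $- \frac{66988798}{1163} \approx -57600.0$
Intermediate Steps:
$D = \frac{21}{2}$ ($D = \left(- \frac{1}{2}\right) \left(-21\right) = \frac{21}{2} \approx 10.5$)
$a{\left(Q \right)} = \frac{1}{\frac{21}{2} + Q}$ ($a{\left(Q \right)} = \frac{1}{Q + \frac{21}{2}} = \frac{1}{\frac{21}{2} + Q}$)
$a{\left(571 \right)} - \left(-244 + 4\right)^{2} = \frac{2}{21 + 2 \cdot 571} - \left(-244 + 4\right)^{2} = \frac{2}{21 + 1142} - \left(-240\right)^{2} = \frac{2}{1163} - 57600 = - \frac{66988798}{1163}$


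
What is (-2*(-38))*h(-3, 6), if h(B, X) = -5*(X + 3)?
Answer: -3420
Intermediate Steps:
h(B, X) = -15 - 5*X (h(B, X) = -5*(3 + X) = -15 - 5*X)
(-2*(-38))*h(-3, 6) = (-2*(-38))*(-15 - 5*6) = 76*(-15 - 30) = 76*(-45) = -3420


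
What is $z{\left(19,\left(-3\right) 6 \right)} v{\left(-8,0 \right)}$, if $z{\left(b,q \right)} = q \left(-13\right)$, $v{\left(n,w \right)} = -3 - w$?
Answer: $-702$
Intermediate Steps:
$z{\left(b,q \right)} = - 13 q$
$z{\left(19,\left(-3\right) 6 \right)} v{\left(-8,0 \right)} = - 13 \left(\left(-3\right) 6\right) \left(-3 - 0\right) = \left(-13\right) \left(-18\right) \left(-3 + 0\right) = 234 \left(-3\right) = -702$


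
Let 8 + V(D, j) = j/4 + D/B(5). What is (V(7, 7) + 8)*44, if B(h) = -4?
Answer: 0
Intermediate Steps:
V(D, j) = -8 - D/4 + j/4 (V(D, j) = -8 + (j/4 + D/(-4)) = -8 + (j*(¼) + D*(-¼)) = -8 + (j/4 - D/4) = -8 + (-D/4 + j/4) = -8 - D/4 + j/4)
(V(7, 7) + 8)*44 = ((-8 - ¼*7 + (¼)*7) + 8)*44 = ((-8 - 7/4 + 7/4) + 8)*44 = (-8 + 8)*44 = 0*44 = 0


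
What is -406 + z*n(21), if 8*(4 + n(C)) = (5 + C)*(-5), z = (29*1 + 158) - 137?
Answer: -2837/2 ≈ -1418.5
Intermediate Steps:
z = 50 (z = (29 + 158) - 137 = 187 - 137 = 50)
n(C) = -57/8 - 5*C/8 (n(C) = -4 + ((5 + C)*(-5))/8 = -4 + (-25 - 5*C)/8 = -4 + (-25/8 - 5*C/8) = -57/8 - 5*C/8)
-406 + z*n(21) = -406 + 50*(-57/8 - 5/8*21) = -406 + 50*(-57/8 - 105/8) = -406 + 50*(-81/4) = -406 - 2025/2 = -2837/2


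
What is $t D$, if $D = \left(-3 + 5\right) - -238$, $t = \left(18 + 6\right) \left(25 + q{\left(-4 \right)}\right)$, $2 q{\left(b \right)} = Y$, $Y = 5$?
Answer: $158400$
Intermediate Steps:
$q{\left(b \right)} = \frac{5}{2}$ ($q{\left(b \right)} = \frac{1}{2} \cdot 5 = \frac{5}{2}$)
$t = 660$ ($t = \left(18 + 6\right) \left(25 + \frac{5}{2}\right) = 24 \cdot \frac{55}{2} = 660$)
$D = 240$ ($D = 2 + 238 = 240$)
$t D = 660 \cdot 240 = 158400$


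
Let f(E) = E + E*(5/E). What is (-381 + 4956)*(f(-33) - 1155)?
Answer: -5412225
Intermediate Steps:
f(E) = 5 + E (f(E) = E + 5 = 5 + E)
(-381 + 4956)*(f(-33) - 1155) = (-381 + 4956)*((5 - 33) - 1155) = 4575*(-28 - 1155) = 4575*(-1183) = -5412225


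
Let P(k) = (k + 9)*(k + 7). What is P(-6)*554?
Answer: 1662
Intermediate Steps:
P(k) = (7 + k)*(9 + k) (P(k) = (9 + k)*(7 + k) = (7 + k)*(9 + k))
P(-6)*554 = (63 + (-6)² + 16*(-6))*554 = (63 + 36 - 96)*554 = 3*554 = 1662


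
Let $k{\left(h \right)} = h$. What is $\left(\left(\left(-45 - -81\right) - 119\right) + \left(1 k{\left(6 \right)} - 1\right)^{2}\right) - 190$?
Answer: $-248$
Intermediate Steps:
$\left(\left(\left(-45 - -81\right) - 119\right) + \left(1 k{\left(6 \right)} - 1\right)^{2}\right) - 190 = \left(\left(\left(-45 - -81\right) - 119\right) + \left(1 \cdot 6 - 1\right)^{2}\right) - 190 = \left(\left(\left(-45 + 81\right) - 119\right) + \left(6 - 1\right)^{2}\right) - 190 = \left(\left(36 - 119\right) + 5^{2}\right) - 190 = \left(-83 + 25\right) - 190 = -58 - 190 = -248$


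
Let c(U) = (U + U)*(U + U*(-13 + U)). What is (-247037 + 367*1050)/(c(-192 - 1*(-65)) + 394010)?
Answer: -138313/4089852 ≈ -0.033819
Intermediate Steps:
c(U) = 2*U*(U + U*(-13 + U)) (c(U) = (2*U)*(U + U*(-13 + U)) = 2*U*(U + U*(-13 + U)))
(-247037 + 367*1050)/(c(-192 - 1*(-65)) + 394010) = (-247037 + 367*1050)/(2*(-192 - 1*(-65))**2*(-12 + (-192 - 1*(-65))) + 394010) = (-247037 + 385350)/(2*(-192 + 65)**2*(-12 + (-192 + 65)) + 394010) = 138313/(2*(-127)**2*(-12 - 127) + 394010) = 138313/(2*16129*(-139) + 394010) = 138313/(-4483862 + 394010) = 138313/(-4089852) = 138313*(-1/4089852) = -138313/4089852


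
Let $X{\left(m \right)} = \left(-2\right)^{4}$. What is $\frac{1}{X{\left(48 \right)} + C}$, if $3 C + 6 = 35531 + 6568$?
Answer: $\frac{1}{14047} \approx 7.119 \cdot 10^{-5}$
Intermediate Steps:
$X{\left(m \right)} = 16$
$C = 14031$ ($C = -2 + \frac{35531 + 6568}{3} = -2 + \frac{1}{3} \cdot 42099 = -2 + 14033 = 14031$)
$\frac{1}{X{\left(48 \right)} + C} = \frac{1}{16 + 14031} = \frac{1}{14047}$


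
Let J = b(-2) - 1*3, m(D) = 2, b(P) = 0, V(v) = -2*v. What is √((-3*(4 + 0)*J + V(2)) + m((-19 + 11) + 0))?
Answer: √34 ≈ 5.8309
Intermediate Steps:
J = -3 (J = 0 - 1*3 = 0 - 3 = -3)
√((-3*(4 + 0)*J + V(2)) + m((-19 + 11) + 0)) = √((-3*(4 + 0)*(-3) - 2*2) + 2) = √((-12*(-3) - 4) + 2) = √((-3*(-12) - 4) + 2) = √((36 - 4) + 2) = √(32 + 2) = √34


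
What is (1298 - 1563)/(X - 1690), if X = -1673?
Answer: 265/3363 ≈ 0.078799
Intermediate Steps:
(1298 - 1563)/(X - 1690) = (1298 - 1563)/(-1673 - 1690) = -265/(-3363) = -265*(-1/3363) = 265/3363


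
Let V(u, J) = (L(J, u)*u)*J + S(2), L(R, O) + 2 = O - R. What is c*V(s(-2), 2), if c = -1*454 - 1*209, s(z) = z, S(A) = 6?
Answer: -19890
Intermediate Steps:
L(R, O) = -2 + O - R (L(R, O) = -2 + (O - R) = -2 + O - R)
V(u, J) = 6 + J*u*(-2 + u - J) (V(u, J) = ((-2 + u - J)*u)*J + 6 = (u*(-2 + u - J))*J + 6 = J*u*(-2 + u - J) + 6 = 6 + J*u*(-2 + u - J))
c = -663 (c = -454 - 209 = -663)
c*V(s(-2), 2) = -663*(6 - 1*2*(-2)*(2 + 2 - 1*(-2))) = -663*(6 - 1*2*(-2)*(2 + 2 + 2)) = -663*(6 - 1*2*(-2)*6) = -663*(6 + 24) = -663*30 = -19890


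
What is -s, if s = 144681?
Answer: -144681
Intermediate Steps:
-s = -1*144681 = -144681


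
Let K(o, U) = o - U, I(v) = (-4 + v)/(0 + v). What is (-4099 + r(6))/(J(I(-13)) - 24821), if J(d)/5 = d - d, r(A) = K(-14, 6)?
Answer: 4119/24821 ≈ 0.16595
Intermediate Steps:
I(v) = (-4 + v)/v
r(A) = -20 (r(A) = -14 - 1*6 = -14 - 6 = -20)
J(d) = 0 (J(d) = 5*(d - d) = 5*0 = 0)
(-4099 + r(6))/(J(I(-13)) - 24821) = (-4099 - 20)/(0 - 24821) = -4119/(-24821) = -4119*(-1/24821) = 4119/24821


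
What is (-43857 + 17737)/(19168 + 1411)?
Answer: -26120/20579 ≈ -1.2693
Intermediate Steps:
(-43857 + 17737)/(19168 + 1411) = -26120/20579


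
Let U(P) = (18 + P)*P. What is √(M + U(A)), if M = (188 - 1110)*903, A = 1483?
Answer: √1393417 ≈ 1180.4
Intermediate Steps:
M = -832566 (M = -922*903 = -832566)
U(P) = P*(18 + P)
√(M + U(A)) = √(-832566 + 1483*(18 + 1483)) = √(-832566 + 1483*1501) = √(-832566 + 2225983) = √1393417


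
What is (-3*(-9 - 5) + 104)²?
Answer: 21316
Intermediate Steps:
(-3*(-9 - 5) + 104)² = (-3*(-14) + 104)² = (42 + 104)² = 146² = 21316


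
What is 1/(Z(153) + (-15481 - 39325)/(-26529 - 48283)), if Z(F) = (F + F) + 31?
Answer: 37406/12633225 ≈ 0.0029609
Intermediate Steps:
Z(F) = 31 + 2*F (Z(F) = 2*F + 31 = 31 + 2*F)
1/(Z(153) + (-15481 - 39325)/(-26529 - 48283)) = 1/((31 + 2*153) + (-15481 - 39325)/(-26529 - 48283)) = 1/((31 + 306) - 54806/(-74812)) = 1/(337 - 54806*(-1/74812)) = 1/(337 + 27403/37406) = 1/(12633225/37406) = 37406/12633225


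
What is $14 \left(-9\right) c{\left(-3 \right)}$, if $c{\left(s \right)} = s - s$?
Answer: $0$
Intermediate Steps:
$c{\left(s \right)} = 0$
$14 \left(-9\right) c{\left(-3 \right)} = 14 \left(-9\right) 0 = \left(-126\right) 0 = 0$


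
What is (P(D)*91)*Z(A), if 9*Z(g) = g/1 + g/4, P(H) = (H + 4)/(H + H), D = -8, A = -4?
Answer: -455/36 ≈ -12.639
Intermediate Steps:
P(H) = (4 + H)/(2*H) (P(H) = (4 + H)/((2*H)) = (4 + H)*(1/(2*H)) = (4 + H)/(2*H))
Z(g) = 5*g/36 (Z(g) = (g/1 + g/4)/9 = (g*1 + g*(1/4))/9 = (g + g/4)/9 = (5*g/4)/9 = 5*g/36)
(P(D)*91)*Z(A) = (((1/2)*(4 - 8)/(-8))*91)*((5/36)*(-4)) = (((1/2)*(-1/8)*(-4))*91)*(-5/9) = ((1/4)*91)*(-5/9) = (91/4)*(-5/9) = -455/36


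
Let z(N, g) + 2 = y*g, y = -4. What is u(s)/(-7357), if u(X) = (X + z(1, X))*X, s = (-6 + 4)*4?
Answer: 176/7357 ≈ 0.023923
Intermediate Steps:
z(N, g) = -2 - 4*g
s = -8 (s = -2*4 = -8)
u(X) = X*(-2 - 3*X) (u(X) = (X + (-2 - 4*X))*X = (-2 - 3*X)*X = X*(-2 - 3*X))
u(s)/(-7357) = -8*(-2 - 3*(-8))/(-7357) = -8*(-2 + 24)*(-1/7357) = -8*22*(-1/7357) = -176*(-1/7357) = 176/7357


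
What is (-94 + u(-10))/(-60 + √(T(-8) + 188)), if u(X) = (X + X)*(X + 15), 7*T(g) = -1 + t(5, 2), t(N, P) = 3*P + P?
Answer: 3880/1137 + 194*√21/1137 ≈ 4.1944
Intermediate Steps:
t(N, P) = 4*P
T(g) = 1 (T(g) = (-1 + 4*2)/7 = (-1 + 8)/7 = (⅐)*7 = 1)
u(X) = 2*X*(15 + X) (u(X) = (2*X)*(15 + X) = 2*X*(15 + X))
(-94 + u(-10))/(-60 + √(T(-8) + 188)) = (-94 + 2*(-10)*(15 - 10))/(-60 + √(1 + 188)) = (-94 + 2*(-10)*5)/(-60 + √189) = (-94 - 100)/(-60 + 3*√21) = -194/(-60 + 3*√21)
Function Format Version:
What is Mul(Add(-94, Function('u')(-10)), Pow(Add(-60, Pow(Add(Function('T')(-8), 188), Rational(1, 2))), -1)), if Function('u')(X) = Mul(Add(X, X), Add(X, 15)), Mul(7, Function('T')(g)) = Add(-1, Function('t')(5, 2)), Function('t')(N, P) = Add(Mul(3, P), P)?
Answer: Add(Rational(3880, 1137), Mul(Rational(194, 1137), Pow(21, Rational(1, 2)))) ≈ 4.1944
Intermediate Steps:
Function('t')(N, P) = Mul(4, P)
Function('T')(g) = 1 (Function('T')(g) = Mul(Rational(1, 7), Add(-1, Mul(4, 2))) = Mul(Rational(1, 7), Add(-1, 8)) = Mul(Rational(1, 7), 7) = 1)
Function('u')(X) = Mul(2, X, Add(15, X)) (Function('u')(X) = Mul(Mul(2, X), Add(15, X)) = Mul(2, X, Add(15, X)))
Mul(Add(-94, Function('u')(-10)), Pow(Add(-60, Pow(Add(Function('T')(-8), 188), Rational(1, 2))), -1)) = Mul(Add(-94, Mul(2, -10, Add(15, -10))), Pow(Add(-60, Pow(Add(1, 188), Rational(1, 2))), -1)) = Mul(Add(-94, Mul(2, -10, 5)), Pow(Add(-60, Pow(189, Rational(1, 2))), -1)) = Mul(Add(-94, -100), Pow(Add(-60, Mul(3, Pow(21, Rational(1, 2)))), -1)) = Mul(-194, Pow(Add(-60, Mul(3, Pow(21, Rational(1, 2)))), -1))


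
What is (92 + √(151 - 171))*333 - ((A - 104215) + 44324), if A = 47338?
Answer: 43189 + 666*I*√5 ≈ 43189.0 + 1489.2*I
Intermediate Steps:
(92 + √(151 - 171))*333 - ((A - 104215) + 44324) = (92 + √(151 - 171))*333 - ((47338 - 104215) + 44324) = (92 + √(-20))*333 - (-56877 + 44324) = (92 + 2*I*√5)*333 - 1*(-12553) = (30636 + 666*I*√5) + 12553 = 43189 + 666*I*√5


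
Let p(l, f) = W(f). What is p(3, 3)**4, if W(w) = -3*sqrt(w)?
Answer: 729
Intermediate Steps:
p(l, f) = -3*sqrt(f)
p(3, 3)**4 = (-3*sqrt(3))**4 = 729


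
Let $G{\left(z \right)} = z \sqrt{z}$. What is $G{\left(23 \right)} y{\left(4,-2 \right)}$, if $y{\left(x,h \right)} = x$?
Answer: $92 \sqrt{23} \approx 441.22$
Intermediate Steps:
$G{\left(z \right)} = z^{\frac{3}{2}}$
$G{\left(23 \right)} y{\left(4,-2 \right)} = 23^{\frac{3}{2}} \cdot 4 = 23 \sqrt{23} \cdot 4 = 92 \sqrt{23}$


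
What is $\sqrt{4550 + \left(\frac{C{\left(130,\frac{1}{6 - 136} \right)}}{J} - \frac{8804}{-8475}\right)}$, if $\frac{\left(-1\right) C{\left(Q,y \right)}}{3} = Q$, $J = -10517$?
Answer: $\frac{4 \sqrt{534848207179746}}{1371255} \approx 67.462$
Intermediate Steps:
$C{\left(Q,y \right)} = - 3 Q$
$\sqrt{4550 + \left(\frac{C{\left(130,\frac{1}{6 - 136} \right)}}{J} - \frac{8804}{-8475}\right)} = \sqrt{4550 + \left(\frac{\left(-3\right) 130}{-10517} - \frac{8804}{-8475}\right)} = \sqrt{4550 - - \frac{7376686}{6856275}} = \sqrt{4550 + \left(\frac{30}{809} + \frac{8804}{8475}\right)} = \sqrt{4550 + \frac{7376686}{6856275}} = \sqrt{\frac{31203427936}{6856275}} = \frac{4 \sqrt{534848207179746}}{1371255}$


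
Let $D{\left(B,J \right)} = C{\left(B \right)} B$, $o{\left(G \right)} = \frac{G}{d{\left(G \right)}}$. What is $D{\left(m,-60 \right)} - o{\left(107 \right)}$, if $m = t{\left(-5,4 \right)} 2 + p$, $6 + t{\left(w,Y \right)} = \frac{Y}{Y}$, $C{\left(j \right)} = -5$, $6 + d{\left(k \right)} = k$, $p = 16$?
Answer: $- \frac{3137}{101} \approx -31.059$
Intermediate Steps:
$d{\left(k \right)} = -6 + k$
$t{\left(w,Y \right)} = -5$ ($t{\left(w,Y \right)} = -6 + \frac{Y}{Y} = -6 + 1 = -5$)
$o{\left(G \right)} = \frac{G}{-6 + G}$
$m = 6$ ($m = \left(-5\right) 2 + 16 = -10 + 16 = 6$)
$D{\left(B,J \right)} = - 5 B$
$D{\left(m,-60 \right)} - o{\left(107 \right)} = \left(-5\right) 6 - \frac{107}{-6 + 107} = -30 - \frac{107}{101} = - \frac{3137}{101}$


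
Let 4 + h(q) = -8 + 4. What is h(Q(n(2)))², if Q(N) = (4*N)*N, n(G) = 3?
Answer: 64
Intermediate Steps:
Q(N) = 4*N²
h(q) = -8 (h(q) = -4 + (-8 + 4) = -4 - 4 = -8)
h(Q(n(2)))² = (-8)² = 64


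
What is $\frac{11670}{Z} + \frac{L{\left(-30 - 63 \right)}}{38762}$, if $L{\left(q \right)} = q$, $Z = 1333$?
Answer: $\frac{452228571}{51669746} \approx 8.7523$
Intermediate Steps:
$\frac{11670}{Z} + \frac{L{\left(-30 - 63 \right)}}{38762} = \frac{11670}{1333} + \frac{-30 - 63}{38762} = 11670 \cdot \frac{1}{1333} - \frac{93}{38762} = \frac{11670}{1333} - \frac{93}{38762} = \frac{452228571}{51669746}$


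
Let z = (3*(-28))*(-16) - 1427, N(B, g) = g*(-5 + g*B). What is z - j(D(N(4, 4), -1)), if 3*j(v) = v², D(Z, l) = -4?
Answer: -265/3 ≈ -88.333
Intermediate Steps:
N(B, g) = g*(-5 + B*g)
j(v) = v²/3
z = -83 (z = -84*(-16) - 1427 = 1344 - 1427 = -83)
z - j(D(N(4, 4), -1)) = -83 - (-4)²/3 = -83 - 16/3 = -265/3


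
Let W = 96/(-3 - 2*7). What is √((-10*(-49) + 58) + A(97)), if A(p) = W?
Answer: 2*√39185/17 ≈ 23.288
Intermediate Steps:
W = -96/17 (W = 96/(-3 - 14) = 96/(-17) = 96*(-1/17) = -96/17 ≈ -5.6471)
A(p) = -96/17
√((-10*(-49) + 58) + A(97)) = √((-10*(-49) + 58) - 96/17) = √((490 + 58) - 96/17) = √(548 - 96/17) = √(9220/17) = 2*√39185/17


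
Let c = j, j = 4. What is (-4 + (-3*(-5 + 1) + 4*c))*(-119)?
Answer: -2856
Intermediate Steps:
c = 4
(-4 + (-3*(-5 + 1) + 4*c))*(-119) = (-4 + (-3*(-5 + 1) + 4*4))*(-119) = (-4 + (-3*(-4) + 16))*(-119) = (-4 + (12 + 16))*(-119) = (-4 + 28)*(-119) = 24*(-119) = -2856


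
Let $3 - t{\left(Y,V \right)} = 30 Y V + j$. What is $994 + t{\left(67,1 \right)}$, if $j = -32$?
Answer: $-981$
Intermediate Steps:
$t{\left(Y,V \right)} = 35 - 30 V Y$ ($t{\left(Y,V \right)} = 3 - \left(30 Y V - 32\right) = 3 - \left(30 V Y - 32\right) = 3 - \left(-32 + 30 V Y\right) = 35 - 30 V Y$)
$994 + t{\left(67,1 \right)} = 994 + \left(35 - 30 \cdot 67\right) = 994 + \left(35 - 2010\right) = 994 - 1975 = -981$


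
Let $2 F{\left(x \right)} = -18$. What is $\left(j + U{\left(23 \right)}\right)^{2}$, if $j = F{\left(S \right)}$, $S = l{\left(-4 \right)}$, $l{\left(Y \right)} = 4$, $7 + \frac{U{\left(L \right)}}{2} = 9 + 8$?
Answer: $121$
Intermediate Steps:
$U{\left(L \right)} = 20$ ($U{\left(L \right)} = -14 + 2 \left(9 + 8\right) = -14 + 2 \cdot 17 = -14 + 34 = 20$)
$S = 4$
$F{\left(x \right)} = -9$ ($F{\left(x \right)} = \frac{1}{2} \left(-18\right) = -9$)
$j = -9$
$\left(j + U{\left(23 \right)}\right)^{2} = \left(-9 + 20\right)^{2} = 11^{2} = 121$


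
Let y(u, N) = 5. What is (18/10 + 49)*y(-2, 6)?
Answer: 254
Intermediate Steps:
(18/10 + 49)*y(-2, 6) = (18/10 + 49)*5 = (18*(⅒) + 49)*5 = (9/5 + 49)*5 = (254/5)*5 = 254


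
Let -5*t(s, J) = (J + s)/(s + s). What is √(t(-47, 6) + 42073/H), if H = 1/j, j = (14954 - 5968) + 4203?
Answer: √122577586038030/470 ≈ 23556.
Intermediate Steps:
j = 13189 (j = 8986 + 4203 = 13189)
H = 1/13189 ≈ 7.5821e-5
t(s, J) = -(J + s)/(10*s) (t(s, J) = -(J + s)/(5*(s + s)) = -(J + s)/(5*(2*s)) = -(J + s)*1/(2*s)/5 = -(J + s)/(10*s))
√(t(-47, 6) + 42073/H) = √((⅒)*(-1*6 - 1*(-47))/(-47) + 42073/(1/13189)) = √((⅒)*(-1/47)*(-6 + 47) + 42073*13189) = √((⅒)*(-1/47)*41 + 554900797) = √(-41/470 + 554900797) = √(260803374549/470) = √122577586038030/470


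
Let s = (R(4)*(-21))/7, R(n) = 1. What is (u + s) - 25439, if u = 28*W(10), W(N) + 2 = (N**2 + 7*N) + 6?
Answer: -20570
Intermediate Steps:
W(N) = 4 + N**2 + 7*N (W(N) = -2 + ((N**2 + 7*N) + 6) = -2 + (6 + N**2 + 7*N) = 4 + N**2 + 7*N)
u = 4872 (u = 28*(4 + 10**2 + 7*10) = 28*(4 + 100 + 70) = 28*174 = 4872)
s = -3 (s = (1*(-21))/7 = -21*1/7 = -3)
(u + s) - 25439 = (4872 - 3) - 25439 = 4869 - 25439 = -20570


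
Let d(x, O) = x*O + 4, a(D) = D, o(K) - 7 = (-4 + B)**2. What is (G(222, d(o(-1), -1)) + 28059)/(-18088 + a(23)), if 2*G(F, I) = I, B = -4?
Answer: -56051/36130 ≈ -1.5514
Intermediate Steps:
o(K) = 71 (o(K) = 7 + (-4 - 4)**2 = 7 + (-8)**2 = 7 + 64 = 71)
d(x, O) = 4 + O*x (d(x, O) = O*x + 4 = 4 + O*x)
G(F, I) = I/2
(G(222, d(o(-1), -1)) + 28059)/(-18088 + a(23)) = ((4 - 1*71)/2 + 28059)/(-18088 + 23) = ((4 - 71)/2 + 28059)/(-18065) = ((1/2)*(-67) + 28059)*(-1/18065) = (-67/2 + 28059)*(-1/18065) = (56051/2)*(-1/18065) = -56051/36130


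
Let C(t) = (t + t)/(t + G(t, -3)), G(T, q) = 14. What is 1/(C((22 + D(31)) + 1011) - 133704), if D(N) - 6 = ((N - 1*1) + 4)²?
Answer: -2209/295347746 ≈ -7.4793e-6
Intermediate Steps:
D(N) = 6 + (3 + N)² (D(N) = 6 + ((N - 1*1) + 4)² = 6 + ((N - 1) + 4)² = 6 + ((-1 + N) + 4)² = 6 + (3 + N)²)
C(t) = 2*t/(14 + t) (C(t) = (t + t)/(t + 14) = (2*t)/(14 + t) = 2*t/(14 + t))
1/(C((22 + D(31)) + 1011) - 133704) = 1/(2*((22 + (6 + (3 + 31)²)) + 1011)/(14 + ((22 + (6 + (3 + 31)²)) + 1011)) - 133704) = 1/(2*((22 + (6 + 34²)) + 1011)/(14 + ((22 + (6 + 34²)) + 1011)) - 133704) = 1/(2*((22 + (6 + 1156)) + 1011)/(14 + ((22 + (6 + 1156)) + 1011)) - 133704) = 1/(2*((22 + 1162) + 1011)/(14 + ((22 + 1162) + 1011)) - 133704) = 1/(2*(1184 + 1011)/(14 + (1184 + 1011)) - 133704) = 1/(2*2195/(14 + 2195) - 133704) = 1/(2*2195/2209 - 133704) = 1/(2*2195*(1/2209) - 133704) = 1/(4390/2209 - 133704) = 1/(-295347746/2209) = -2209/295347746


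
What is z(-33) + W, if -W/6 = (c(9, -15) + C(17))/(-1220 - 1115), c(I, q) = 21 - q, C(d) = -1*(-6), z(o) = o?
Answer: -76803/2335 ≈ -32.892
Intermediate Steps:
C(d) = 6
W = 252/2335 (W = -6*((21 - 1*(-15)) + 6)/(-1220 - 1115) = -6*((21 + 15) + 6)/(-2335) = -6*(36 + 6)*(-1)/2335 = -252*(-1)/2335 = -6*(-42/2335) = 252/2335 ≈ 0.10792)
z(-33) + W = -33 + 252/2335 = -76803/2335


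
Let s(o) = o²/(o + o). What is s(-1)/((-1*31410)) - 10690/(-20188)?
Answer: 167891497/317052540 ≈ 0.52954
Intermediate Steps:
s(o) = o/2 (s(o) = o²/((2*o)) = (1/(2*o))*o² = o/2)
s(-1)/((-1*31410)) - 10690/(-20188) = ((½)*(-1))/((-1*31410)) - 10690/(-20188) = -½/(-31410) - 10690*(-1/20188) = -½*(-1/31410) + 5345/10094 = 1/62820 + 5345/10094 = 167891497/317052540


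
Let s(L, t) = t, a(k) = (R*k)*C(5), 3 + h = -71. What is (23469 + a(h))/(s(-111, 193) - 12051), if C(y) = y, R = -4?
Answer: -24949/11858 ≈ -2.1040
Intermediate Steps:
h = -74 (h = -3 - 71 = -74)
a(k) = -20*k (a(k) = -4*k*5 = -20*k)
(23469 + a(h))/(s(-111, 193) - 12051) = (23469 - 20*(-74))/(193 - 12051) = (23469 + 1480)/(-11858) = 24949*(-1/11858) = -24949/11858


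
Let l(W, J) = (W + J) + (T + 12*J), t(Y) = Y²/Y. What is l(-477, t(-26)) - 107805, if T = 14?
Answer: -108606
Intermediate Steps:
t(Y) = Y
l(W, J) = 14 + W + 13*J (l(W, J) = (W + J) + (14 + 12*J) = (J + W) + (14 + 12*J) = 14 + W + 13*J)
l(-477, t(-26)) - 107805 = (14 - 477 + 13*(-26)) - 107805 = (14 - 477 - 338) - 107805 = -801 - 107805 = -108606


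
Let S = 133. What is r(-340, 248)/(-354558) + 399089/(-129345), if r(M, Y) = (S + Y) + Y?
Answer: -15731283963/5095589390 ≈ -3.0872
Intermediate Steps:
r(M, Y) = 133 + 2*Y (r(M, Y) = (133 + Y) + Y = 133 + 2*Y)
r(-340, 248)/(-354558) + 399089/(-129345) = (133 + 2*248)/(-354558) + 399089/(-129345) = (133 + 496)*(-1/354558) + 399089*(-1/129345) = 629*(-1/354558) - 399089/129345 = -629/354558 - 399089/129345 = -15731283963/5095589390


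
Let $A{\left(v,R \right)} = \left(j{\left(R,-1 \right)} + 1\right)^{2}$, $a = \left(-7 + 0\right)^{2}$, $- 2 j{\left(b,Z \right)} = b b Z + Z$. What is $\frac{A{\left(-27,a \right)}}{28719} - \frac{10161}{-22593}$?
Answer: $\frac{10978090177}{216282789} \approx 50.758$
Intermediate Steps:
$j{\left(b,Z \right)} = - \frac{Z}{2} - \frac{Z b^{2}}{2}$ ($j{\left(b,Z \right)} = - \frac{b b Z + Z}{2} = - \frac{b^{2} Z + Z}{2} = - \frac{Z b^{2} + Z}{2} = - \frac{Z + Z b^{2}}{2} = - \frac{Z}{2} - \frac{Z b^{2}}{2}$)
$a = 49$ ($a = \left(-7\right)^{2} = 49$)
$A{\left(v,R \right)} = \left(\frac{3}{2} + \frac{R^{2}}{2}\right)^{2}$ ($A{\left(v,R \right)} = \left(\left(- \frac{1}{2}\right) \left(-1\right) \left(1 + R^{2}\right) + 1\right)^{2} = \left(\left(\frac{1}{2} + \frac{R^{2}}{2}\right) + 1\right)^{2} = \left(\frac{3}{2} + \frac{R^{2}}{2}\right)^{2}$)
$\frac{A{\left(-27,a \right)}}{28719} - \frac{10161}{-22593} = \frac{\frac{1}{4} \left(3 + 49^{2}\right)^{2}}{28719} - \frac{10161}{-22593} = \frac{\left(3 + 2401\right)^{2}}{4} \cdot \frac{1}{28719} - - \frac{3387}{7531} = \frac{2404^{2}}{4} \cdot \frac{1}{28719} + \frac{3387}{7531} = \frac{1}{4} \cdot 5779216 \cdot \frac{1}{28719} + \frac{3387}{7531} = 1444804 \cdot \frac{1}{28719} + \frac{3387}{7531} = \frac{1444804}{28719} + \frac{3387}{7531} = \frac{10978090177}{216282789}$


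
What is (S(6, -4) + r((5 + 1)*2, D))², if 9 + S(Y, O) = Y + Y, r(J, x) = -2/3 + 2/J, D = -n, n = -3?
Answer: 25/4 ≈ 6.2500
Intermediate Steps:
D = 3 (D = -1*(-3) = 3)
r(J, x) = -⅔ + 2/J (r(J, x) = -2*⅓ + 2/J = -⅔ + 2/J)
S(Y, O) = -9 + 2*Y (S(Y, O) = -9 + (Y + Y) = -9 + 2*Y)
(S(6, -4) + r((5 + 1)*2, D))² = ((-9 + 2*6) + (-⅔ + 2/(((5 + 1)*2))))² = ((-9 + 12) + (-⅔ + 2/((6*2))))² = (3 + (-⅔ + 2/12))² = (3 + (-⅔ + 2*(1/12)))² = (3 + (-⅔ + ⅙))² = (3 - ½)² = (5/2)² = 25/4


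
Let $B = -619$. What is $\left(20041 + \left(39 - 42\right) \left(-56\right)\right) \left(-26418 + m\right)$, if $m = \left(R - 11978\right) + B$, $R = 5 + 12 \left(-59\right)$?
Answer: $-802661062$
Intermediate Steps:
$R = -703$ ($R = 5 - 708 = -703$)
$m = -13300$ ($m = \left(-703 - 11978\right) - 619 = -12681 - 619 = -13300$)
$\left(20041 + \left(39 - 42\right) \left(-56\right)\right) \left(-26418 + m\right) = \left(20041 + \left(39 - 42\right) \left(-56\right)\right) \left(-26418 - 13300\right) = \left(20041 - -168\right) \left(-39718\right) = \left(20041 + 168\right) \left(-39718\right) = 20209 \left(-39718\right) = -802661062$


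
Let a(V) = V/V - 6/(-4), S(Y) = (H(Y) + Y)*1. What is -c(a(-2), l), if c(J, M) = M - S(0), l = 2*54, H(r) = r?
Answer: -108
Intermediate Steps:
S(Y) = 2*Y (S(Y) = (Y + Y)*1 = (2*Y)*1 = 2*Y)
a(V) = 5/2 (a(V) = 1 - 6*(-1/4) = 1 + 3/2 = 5/2)
l = 108
c(J, M) = M (c(J, M) = M - 2*0 = M - 1*0 = M + 0 = M)
-c(a(-2), l) = -1*108 = -108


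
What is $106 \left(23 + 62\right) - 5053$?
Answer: $3957$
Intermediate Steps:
$106 \left(23 + 62\right) - 5053 = 106 \cdot 85 - 5053 = 9010 - 5053 = 3957$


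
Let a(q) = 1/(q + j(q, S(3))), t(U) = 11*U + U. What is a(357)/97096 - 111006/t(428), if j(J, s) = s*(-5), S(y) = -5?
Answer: -85776815227/3968701904 ≈ -21.613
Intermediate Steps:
j(J, s) = -5*s
t(U) = 12*U
a(q) = 1/(25 + q) (a(q) = 1/(q - 5*(-5)) = 1/(q + 25) = 1/(25 + q))
a(357)/97096 - 111006/t(428) = 1/((25 + 357)*97096) - 111006/(12*428) = (1/97096)/382 - 111006/5136 = (1/382)*(1/97096) - 111006*1/5136 = 1/37090672 - 18501/856 = -85776815227/3968701904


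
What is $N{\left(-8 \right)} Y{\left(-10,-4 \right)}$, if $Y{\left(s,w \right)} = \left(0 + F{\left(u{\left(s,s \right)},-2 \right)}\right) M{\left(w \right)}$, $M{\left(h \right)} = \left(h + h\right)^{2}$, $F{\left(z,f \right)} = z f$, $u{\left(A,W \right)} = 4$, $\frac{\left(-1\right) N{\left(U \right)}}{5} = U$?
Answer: $-20480$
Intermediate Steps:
$N{\left(U \right)} = - 5 U$
$F{\left(z,f \right)} = f z$
$M{\left(h \right)} = 4 h^{2}$ ($M{\left(h \right)} = \left(2 h\right)^{2} = 4 h^{2}$)
$Y{\left(s,w \right)} = - 32 w^{2}$ ($Y{\left(s,w \right)} = \left(0 - 8\right) 4 w^{2} = - 8 \cdot 4 w^{2} = - 32 w^{2}$)
$N{\left(-8 \right)} Y{\left(-10,-4 \right)} = \left(-5\right) \left(-8\right) \left(- 32 \left(-4\right)^{2}\right) = 40 \left(\left(-32\right) 16\right) = 40 \left(-512\right) = -20480$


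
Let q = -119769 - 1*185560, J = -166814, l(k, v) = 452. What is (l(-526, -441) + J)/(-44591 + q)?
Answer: 27727/58320 ≈ 0.47543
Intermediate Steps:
q = -305329 (q = -119769 - 185560 = -305329)
(l(-526, -441) + J)/(-44591 + q) = (452 - 166814)/(-44591 - 305329) = -166362/(-349920) = -166362*(-1/349920) = 27727/58320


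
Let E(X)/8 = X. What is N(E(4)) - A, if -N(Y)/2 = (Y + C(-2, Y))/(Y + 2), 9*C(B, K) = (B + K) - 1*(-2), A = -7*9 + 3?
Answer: 8860/153 ≈ 57.909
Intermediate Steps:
E(X) = 8*X
A = -60 (A = -63 + 3 = -60)
C(B, K) = 2/9 + B/9 + K/9 (C(B, K) = ((B + K) - 1*(-2))/9 = ((B + K) + 2)/9 = (2 + B + K)/9 = 2/9 + B/9 + K/9)
N(Y) = -20*Y/(9*(2 + Y)) (N(Y) = -2*(Y + (2/9 + (1/9)*(-2) + Y/9))/(Y + 2) = -2*(Y + (2/9 - 2/9 + Y/9))/(2 + Y) = -2*(Y + Y/9)/(2 + Y) = -2*10*Y/9/(2 + Y) = -20*Y/(9*(2 + Y)))
N(E(4)) - A = -20*8*4/(18 + 9*(8*4)) - 1*(-60) = -20*32/(18 + 9*32) + 60 = -20*32/(18 + 288) + 60 = -20*32/306 + 60 = -20*32*1/306 + 60 = -320/153 + 60 = 8860/153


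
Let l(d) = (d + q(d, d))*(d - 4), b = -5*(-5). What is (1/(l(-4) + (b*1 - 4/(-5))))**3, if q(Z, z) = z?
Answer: 125/90518849 ≈ 1.3809e-6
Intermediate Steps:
b = 25
l(d) = 2*d*(-4 + d) (l(d) = (d + d)*(d - 4) = (2*d)*(-4 + d) = 2*d*(-4 + d))
(1/(l(-4) + (b*1 - 4/(-5))))**3 = (1/(2*(-4)*(-4 - 4) + (25*1 - 4/(-5))))**3 = (1/(2*(-4)*(-8) + (25 - 4*(-1/5))))**3 = (1/(64 + (25 + 4/5)))**3 = (1/(64 + 129/5))**3 = (1/(449/5))**3 = (5/449)**3 = 125/90518849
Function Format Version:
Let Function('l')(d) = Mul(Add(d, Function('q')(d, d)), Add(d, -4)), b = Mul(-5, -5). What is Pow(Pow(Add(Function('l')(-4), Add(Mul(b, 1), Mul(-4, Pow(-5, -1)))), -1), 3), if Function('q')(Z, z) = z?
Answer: Rational(125, 90518849) ≈ 1.3809e-6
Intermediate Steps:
b = 25
Function('l')(d) = Mul(2, d, Add(-4, d)) (Function('l')(d) = Mul(Add(d, d), Add(d, -4)) = Mul(Mul(2, d), Add(-4, d)) = Mul(2, d, Add(-4, d)))
Pow(Pow(Add(Function('l')(-4), Add(Mul(b, 1), Mul(-4, Pow(-5, -1)))), -1), 3) = Pow(Pow(Add(Mul(2, -4, Add(-4, -4)), Add(Mul(25, 1), Mul(-4, Pow(-5, -1)))), -1), 3) = Pow(Pow(Add(Mul(2, -4, -8), Add(25, Mul(-4, Rational(-1, 5)))), -1), 3) = Pow(Pow(Add(64, Add(25, Rational(4, 5))), -1), 3) = Pow(Pow(Add(64, Rational(129, 5)), -1), 3) = Pow(Pow(Rational(449, 5), -1), 3) = Pow(Rational(5, 449), 3) = Rational(125, 90518849)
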